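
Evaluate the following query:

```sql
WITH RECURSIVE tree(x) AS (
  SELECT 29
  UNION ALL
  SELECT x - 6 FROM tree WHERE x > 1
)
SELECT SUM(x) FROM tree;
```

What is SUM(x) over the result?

Base: x=29.
Iteration 1: 29 > 1 holds -> x = 29 - 6 = 23.
Iteration 2: 23 > 1 holds -> x = 23 - 6 = 17.
Iteration 3: 17 > 1 holds -> x = 17 - 6 = 11.
Iteration 4: 11 > 1 holds -> x = 11 - 6 = 5.
Iteration 5: 5 > 1 holds -> x = 5 - 6 = -1.
Iteration 6: -1 > 1 fails; recursion stops.
SUM(x) = 29 + 23 + 17 + 11 + 5 + -1 = 84.

84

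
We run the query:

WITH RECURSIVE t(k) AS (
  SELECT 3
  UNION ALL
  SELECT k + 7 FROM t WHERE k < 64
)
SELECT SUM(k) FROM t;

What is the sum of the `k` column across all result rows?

345

Base: k=3.
Iteration 1: 3 < 64 holds -> k = 3 + 7 = 10.
Iteration 2: 10 < 64 holds -> k = 10 + 7 = 17.
Iteration 3: 17 < 64 holds -> k = 17 + 7 = 24.
Iteration 4: 24 < 64 holds -> k = 24 + 7 = 31.
Iteration 5: 31 < 64 holds -> k = 31 + 7 = 38.
Iteration 6: 38 < 64 holds -> k = 38 + 7 = 45.
Iteration 7: 45 < 64 holds -> k = 45 + 7 = 52.
Iteration 8: 52 < 64 holds -> k = 52 + 7 = 59.
Iteration 9: 59 < 64 holds -> k = 59 + 7 = 66.
Iteration 10: 66 < 64 fails; recursion stops.
SUM(k) = 3 + 10 + 17 + 24 + 31 + 38 + 45 + 52 + 59 + 66 = 345.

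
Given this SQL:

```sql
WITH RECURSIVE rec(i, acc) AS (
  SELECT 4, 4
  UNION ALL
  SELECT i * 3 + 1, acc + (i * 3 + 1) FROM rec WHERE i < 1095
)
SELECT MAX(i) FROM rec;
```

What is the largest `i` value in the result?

3280

Base: i=4, acc=4.
Iteration 1: 4 < 1095 holds -> i = 4 * 3 + 1 = 13, acc = 4 + 13 = 17.
Iteration 2: 13 < 1095 holds -> i = 13 * 3 + 1 = 40, acc = 17 + 40 = 57.
Iteration 3: 40 < 1095 holds -> i = 40 * 3 + 1 = 121, acc = 57 + 121 = 178.
Iteration 4: 121 < 1095 holds -> i = 121 * 3 + 1 = 364, acc = 178 + 364 = 542.
Iteration 5: 364 < 1095 holds -> i = 364 * 3 + 1 = 1093, acc = 542 + 1093 = 1635.
Iteration 6: 1093 < 1095 holds -> i = 1093 * 3 + 1 = 3280, acc = 1635 + 3280 = 4915.
Iteration 7: 3280 < 1095 fails; recursion stops.
i values: 4, 13, 40, 121, 364, 1093, 3280; the maximum is 3280.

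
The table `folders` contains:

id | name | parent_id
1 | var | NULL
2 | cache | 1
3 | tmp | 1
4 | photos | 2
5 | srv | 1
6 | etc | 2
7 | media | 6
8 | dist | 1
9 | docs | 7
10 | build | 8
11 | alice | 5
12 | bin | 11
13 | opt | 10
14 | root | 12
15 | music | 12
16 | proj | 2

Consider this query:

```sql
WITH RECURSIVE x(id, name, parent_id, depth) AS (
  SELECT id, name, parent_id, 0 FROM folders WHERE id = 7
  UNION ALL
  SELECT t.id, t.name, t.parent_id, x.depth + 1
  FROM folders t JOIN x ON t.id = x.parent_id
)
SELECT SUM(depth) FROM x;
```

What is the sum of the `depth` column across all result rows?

Base: id=7 (media), parent_id=6, depth 0.
Iteration 1: join on id=6 -> etc (id 6, parent_id=2, depth 1).
Iteration 2: join on id=2 -> cache (id 2, parent_id=1, depth 2).
Iteration 3: join on id=1 -> var (id 1, parent_id=NULL, depth 3).
Iteration 4: parent_id is NULL; no match; recursion stops.
SUM(depth) = 0 + 1 + 2 + 3 = 6.

6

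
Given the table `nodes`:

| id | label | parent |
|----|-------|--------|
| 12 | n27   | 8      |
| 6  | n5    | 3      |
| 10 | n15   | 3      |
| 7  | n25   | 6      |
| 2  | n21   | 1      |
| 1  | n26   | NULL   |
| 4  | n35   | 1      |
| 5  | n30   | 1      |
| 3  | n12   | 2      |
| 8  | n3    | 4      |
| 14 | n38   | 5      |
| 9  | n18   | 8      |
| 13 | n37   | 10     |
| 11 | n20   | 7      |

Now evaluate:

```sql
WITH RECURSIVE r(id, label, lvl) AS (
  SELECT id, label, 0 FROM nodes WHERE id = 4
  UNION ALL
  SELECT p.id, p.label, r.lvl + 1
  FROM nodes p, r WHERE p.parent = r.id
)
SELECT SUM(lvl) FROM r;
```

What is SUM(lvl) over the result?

5

Base: id=4 (n35) at lvl 0.
Iteration 1: rows with parent in {4} -> n3 (id 8, lvl 1).
Iteration 2: rows with parent in {8} -> n18 (id 9, lvl 2), n27 (id 12, lvl 2).
Iteration 3: no rows with parent in {9,12}; recursion stops.
SUM(lvl) = 0 + 1 + 2 + 2 = 5.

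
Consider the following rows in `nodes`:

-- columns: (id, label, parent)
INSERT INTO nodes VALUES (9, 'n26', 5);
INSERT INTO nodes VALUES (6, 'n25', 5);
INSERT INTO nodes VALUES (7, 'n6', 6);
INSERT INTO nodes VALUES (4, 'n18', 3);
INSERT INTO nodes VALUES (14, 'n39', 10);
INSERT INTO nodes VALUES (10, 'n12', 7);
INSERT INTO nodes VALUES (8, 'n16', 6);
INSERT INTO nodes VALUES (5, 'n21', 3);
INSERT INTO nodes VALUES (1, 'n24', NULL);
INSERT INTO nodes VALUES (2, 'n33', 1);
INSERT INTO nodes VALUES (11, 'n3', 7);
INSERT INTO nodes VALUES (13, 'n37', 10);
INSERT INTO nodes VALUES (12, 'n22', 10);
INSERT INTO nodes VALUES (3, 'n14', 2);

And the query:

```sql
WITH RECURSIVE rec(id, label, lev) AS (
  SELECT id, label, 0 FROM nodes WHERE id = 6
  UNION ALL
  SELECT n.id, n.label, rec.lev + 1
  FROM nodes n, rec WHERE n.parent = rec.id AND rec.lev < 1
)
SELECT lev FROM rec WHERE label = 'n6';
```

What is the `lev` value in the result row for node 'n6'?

1

Base: id=6 (n25) at lev 0.
Iteration 1: rows with parent in {6} -> n6 (id 7, lev 1), n16 (id 8, lev 1).
Iteration 2: lev < 1 fails for all current rows; recursion stops.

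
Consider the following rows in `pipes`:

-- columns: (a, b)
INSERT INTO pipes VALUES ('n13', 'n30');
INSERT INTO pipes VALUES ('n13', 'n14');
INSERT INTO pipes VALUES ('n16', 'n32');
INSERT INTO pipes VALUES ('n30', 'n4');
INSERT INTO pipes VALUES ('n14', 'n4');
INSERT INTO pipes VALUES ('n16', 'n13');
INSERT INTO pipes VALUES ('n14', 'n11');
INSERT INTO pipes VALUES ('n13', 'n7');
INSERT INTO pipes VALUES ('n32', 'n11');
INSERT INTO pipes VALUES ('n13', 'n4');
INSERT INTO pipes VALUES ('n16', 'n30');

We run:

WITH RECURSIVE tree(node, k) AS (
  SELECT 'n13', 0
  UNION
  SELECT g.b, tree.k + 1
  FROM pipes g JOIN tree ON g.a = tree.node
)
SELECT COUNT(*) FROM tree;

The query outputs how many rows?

7

Base: (n13, k=0).
Iteration 1: edges from {n13} -> (n14, k=1), (n30, k=1), (n4, k=1), (n7, k=1).
Iteration 2: edges from {n14,n30,n4,n7} -> (n11, k=2), (n4, k=2). [UNION drops 1 duplicate row(s)]
Iteration 3: no outgoing edges from {n11,n4}; recursion stops.
Total rows emitted: 7.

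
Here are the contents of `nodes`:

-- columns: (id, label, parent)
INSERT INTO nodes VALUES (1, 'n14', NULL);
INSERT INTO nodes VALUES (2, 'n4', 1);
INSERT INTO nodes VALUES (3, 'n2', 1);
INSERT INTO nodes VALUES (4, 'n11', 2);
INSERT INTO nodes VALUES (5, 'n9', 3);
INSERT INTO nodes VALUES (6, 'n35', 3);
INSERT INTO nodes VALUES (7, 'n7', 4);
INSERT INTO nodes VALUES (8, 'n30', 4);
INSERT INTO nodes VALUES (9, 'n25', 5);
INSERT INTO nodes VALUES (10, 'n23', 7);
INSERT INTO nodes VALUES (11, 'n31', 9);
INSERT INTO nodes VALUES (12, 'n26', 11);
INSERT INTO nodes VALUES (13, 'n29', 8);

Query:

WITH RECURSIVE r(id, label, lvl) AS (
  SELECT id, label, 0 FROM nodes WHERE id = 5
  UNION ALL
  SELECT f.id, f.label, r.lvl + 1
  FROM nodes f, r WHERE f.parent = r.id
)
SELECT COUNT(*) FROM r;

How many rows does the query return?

4

Base: id=5 (n9) at lvl 0.
Iteration 1: rows with parent in {5} -> n25 (id 9, lvl 1).
Iteration 2: rows with parent in {9} -> n31 (id 11, lvl 2).
Iteration 3: rows with parent in {11} -> n26 (id 12, lvl 3).
Iteration 4: no rows with parent in {12}; recursion stops.
Total rows emitted: 4.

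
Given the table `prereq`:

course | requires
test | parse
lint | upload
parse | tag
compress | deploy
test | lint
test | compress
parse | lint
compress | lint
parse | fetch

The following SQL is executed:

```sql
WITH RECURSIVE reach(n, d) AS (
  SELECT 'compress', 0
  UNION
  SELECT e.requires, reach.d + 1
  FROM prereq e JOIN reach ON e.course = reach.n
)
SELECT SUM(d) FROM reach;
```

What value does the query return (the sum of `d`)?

4

Base: (compress, d=0).
Iteration 1: edges from {compress} -> (deploy, d=1), (lint, d=1).
Iteration 2: edges from {deploy,lint} -> (upload, d=2).
Iteration 3: no outgoing edges from {upload}; recursion stops.
SUM(d) = 0 + 1 + 1 + 2 = 4.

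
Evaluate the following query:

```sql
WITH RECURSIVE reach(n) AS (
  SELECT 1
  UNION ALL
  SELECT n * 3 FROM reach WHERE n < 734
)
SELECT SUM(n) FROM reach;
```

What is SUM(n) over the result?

3280

Base: n=1.
Iteration 1: 1 < 734 holds -> n = 1 * 3 = 3.
Iteration 2: 3 < 734 holds -> n = 3 * 3 = 9.
Iteration 3: 9 < 734 holds -> n = 9 * 3 = 27.
Iteration 4: 27 < 734 holds -> n = 27 * 3 = 81.
Iteration 5: 81 < 734 holds -> n = 81 * 3 = 243.
Iteration 6: 243 < 734 holds -> n = 243 * 3 = 729.
Iteration 7: 729 < 734 holds -> n = 729 * 3 = 2187.
Iteration 8: 2187 < 734 fails; recursion stops.
SUM(n) = 1 + 3 + 9 + 27 + 81 + 243 + 729 + 2187 = 3280.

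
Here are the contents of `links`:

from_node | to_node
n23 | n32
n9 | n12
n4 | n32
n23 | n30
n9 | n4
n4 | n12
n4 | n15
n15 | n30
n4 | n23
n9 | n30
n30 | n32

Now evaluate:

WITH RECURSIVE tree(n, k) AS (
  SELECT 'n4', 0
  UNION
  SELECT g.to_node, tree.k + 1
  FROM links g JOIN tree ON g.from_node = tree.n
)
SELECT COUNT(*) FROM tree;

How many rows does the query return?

8

Base: (n4, k=0).
Iteration 1: edges from {n4} -> (n12, k=1), (n15, k=1), (n23, k=1), (n32, k=1).
Iteration 2: edges from {n12,n15,n23,n32} -> (n30, k=2), (n32, k=2). [UNION drops 1 duplicate row(s)]
Iteration 3: edges from {n30,n32} -> (n32, k=3).
Iteration 4: no outgoing edges from {n32}; recursion stops.
Total rows emitted: 8.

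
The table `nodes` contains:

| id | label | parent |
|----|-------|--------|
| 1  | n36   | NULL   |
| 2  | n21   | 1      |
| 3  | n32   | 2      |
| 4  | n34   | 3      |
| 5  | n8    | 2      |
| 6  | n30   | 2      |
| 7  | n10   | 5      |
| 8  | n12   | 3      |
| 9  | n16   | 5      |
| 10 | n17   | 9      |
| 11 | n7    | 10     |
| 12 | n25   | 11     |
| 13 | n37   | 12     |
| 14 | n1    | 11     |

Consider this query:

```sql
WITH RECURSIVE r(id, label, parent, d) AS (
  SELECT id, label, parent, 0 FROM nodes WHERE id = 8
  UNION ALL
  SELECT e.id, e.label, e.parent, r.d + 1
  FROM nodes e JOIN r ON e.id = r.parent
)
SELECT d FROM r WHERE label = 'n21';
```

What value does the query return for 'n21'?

Base: id=8 (n12), parent=3, d 0.
Iteration 1: join on id=3 -> n32 (id 3, parent=2, d 1).
Iteration 2: join on id=2 -> n21 (id 2, parent=1, d 2).
Iteration 3: join on id=1 -> n36 (id 1, parent=NULL, d 3).
Iteration 4: parent is NULL; no match; recursion stops.

2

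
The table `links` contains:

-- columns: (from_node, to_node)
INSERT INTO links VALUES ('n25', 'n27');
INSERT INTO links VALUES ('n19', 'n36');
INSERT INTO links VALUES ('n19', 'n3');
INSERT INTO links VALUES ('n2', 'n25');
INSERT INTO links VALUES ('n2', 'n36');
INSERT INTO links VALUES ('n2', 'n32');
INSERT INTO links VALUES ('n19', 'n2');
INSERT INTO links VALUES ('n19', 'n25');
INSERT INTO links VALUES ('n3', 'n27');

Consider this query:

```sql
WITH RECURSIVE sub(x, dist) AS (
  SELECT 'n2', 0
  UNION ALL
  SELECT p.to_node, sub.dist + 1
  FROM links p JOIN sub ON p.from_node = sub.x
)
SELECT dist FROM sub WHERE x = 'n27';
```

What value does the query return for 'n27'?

2

Base: (n2, dist=0).
Iteration 1: edges from {n2} -> (n25, dist=1), (n32, dist=1), (n36, dist=1).
Iteration 2: edges from {n25,n32,n36} -> (n27, dist=2).
Iteration 3: no outgoing edges from {n27}; recursion stops.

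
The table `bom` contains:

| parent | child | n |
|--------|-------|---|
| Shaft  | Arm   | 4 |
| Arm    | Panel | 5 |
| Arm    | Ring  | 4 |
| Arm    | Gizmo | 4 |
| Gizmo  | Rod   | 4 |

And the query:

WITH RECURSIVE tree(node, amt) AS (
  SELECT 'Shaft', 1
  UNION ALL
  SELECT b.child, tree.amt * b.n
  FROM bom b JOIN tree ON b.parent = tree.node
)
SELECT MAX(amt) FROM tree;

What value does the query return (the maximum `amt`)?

64

Base: (Shaft, amt=1).
Iteration 1: components of {Shaft} -> Arm = 1*4 = 4.
Iteration 2: components of {Arm} -> Gizmo = 4*4 = 16, Panel = 4*5 = 20, Ring = 4*4 = 16.
Iteration 3: components of {Gizmo,Panel,Ring} -> Rod = 16*4 = 64.
Iteration 4: no further components; recursion stops.
amt values: 1, 4, 20, 16, 16, 64; the maximum is 64.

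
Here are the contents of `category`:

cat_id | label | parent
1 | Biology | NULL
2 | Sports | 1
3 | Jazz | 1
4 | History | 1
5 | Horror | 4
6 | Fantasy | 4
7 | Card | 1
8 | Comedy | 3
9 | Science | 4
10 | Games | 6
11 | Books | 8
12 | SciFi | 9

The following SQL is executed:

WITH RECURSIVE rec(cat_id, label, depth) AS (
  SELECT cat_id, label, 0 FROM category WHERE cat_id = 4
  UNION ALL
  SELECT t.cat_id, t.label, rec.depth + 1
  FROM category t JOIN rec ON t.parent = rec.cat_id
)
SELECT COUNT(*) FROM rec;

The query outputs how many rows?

6

Base: cat_id=4 (History) at depth 0.
Iteration 1: rows with parent in {4} -> Horror (id 5, depth 1), Fantasy (id 6, depth 1), Science (id 9, depth 1).
Iteration 2: rows with parent in {5,6,9} -> Games (id 10, depth 2), SciFi (id 12, depth 2).
Iteration 3: no rows with parent in {10,12}; recursion stops.
Total rows emitted: 6.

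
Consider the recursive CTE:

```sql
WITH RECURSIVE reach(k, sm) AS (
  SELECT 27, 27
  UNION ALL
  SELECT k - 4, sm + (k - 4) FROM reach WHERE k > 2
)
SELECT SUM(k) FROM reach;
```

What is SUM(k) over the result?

Base: k=27, sm=27.
Iteration 1: 27 > 2 holds -> k = 27 - 4 = 23, sm = 27 + 23 = 50.
Iteration 2: 23 > 2 holds -> k = 23 - 4 = 19, sm = 50 + 19 = 69.
Iteration 3: 19 > 2 holds -> k = 19 - 4 = 15, sm = 69 + 15 = 84.
Iteration 4: 15 > 2 holds -> k = 15 - 4 = 11, sm = 84 + 11 = 95.
Iteration 5: 11 > 2 holds -> k = 11 - 4 = 7, sm = 95 + 7 = 102.
Iteration 6: 7 > 2 holds -> k = 7 - 4 = 3, sm = 102 + 3 = 105.
Iteration 7: 3 > 2 holds -> k = 3 - 4 = -1, sm = 105 + -1 = 104.
Iteration 8: -1 > 2 fails; recursion stops.
SUM(k) = 27 + 23 + 19 + 15 + 11 + 7 + 3 + -1 = 104.

104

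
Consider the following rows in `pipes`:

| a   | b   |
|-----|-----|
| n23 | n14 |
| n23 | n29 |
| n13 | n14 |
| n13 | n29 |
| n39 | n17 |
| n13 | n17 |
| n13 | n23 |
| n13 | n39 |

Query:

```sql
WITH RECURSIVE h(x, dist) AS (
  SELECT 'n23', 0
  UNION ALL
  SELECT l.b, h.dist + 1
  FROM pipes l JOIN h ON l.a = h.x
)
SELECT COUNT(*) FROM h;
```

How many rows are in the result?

3

Base: (n23, dist=0).
Iteration 1: edges from {n23} -> (n14, dist=1), (n29, dist=1).
Iteration 2: no outgoing edges from {n14,n29}; recursion stops.
Total rows emitted: 3.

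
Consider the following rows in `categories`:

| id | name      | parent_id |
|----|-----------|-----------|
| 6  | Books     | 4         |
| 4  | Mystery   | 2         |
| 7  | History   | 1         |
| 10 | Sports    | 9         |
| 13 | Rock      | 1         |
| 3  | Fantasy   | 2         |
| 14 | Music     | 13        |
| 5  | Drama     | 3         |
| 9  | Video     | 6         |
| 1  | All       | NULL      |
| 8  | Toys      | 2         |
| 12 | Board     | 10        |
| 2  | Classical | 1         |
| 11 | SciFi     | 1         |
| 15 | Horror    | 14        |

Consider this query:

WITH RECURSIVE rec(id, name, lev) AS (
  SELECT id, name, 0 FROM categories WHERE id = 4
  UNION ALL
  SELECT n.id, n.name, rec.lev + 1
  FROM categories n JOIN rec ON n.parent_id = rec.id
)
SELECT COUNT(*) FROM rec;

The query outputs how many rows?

Base: id=4 (Mystery) at lev 0.
Iteration 1: rows with parent_id in {4} -> Books (id 6, lev 1).
Iteration 2: rows with parent_id in {6} -> Video (id 9, lev 2).
Iteration 3: rows with parent_id in {9} -> Sports (id 10, lev 3).
Iteration 4: rows with parent_id in {10} -> Board (id 12, lev 4).
Iteration 5: no rows with parent_id in {12}; recursion stops.
Total rows emitted: 5.

5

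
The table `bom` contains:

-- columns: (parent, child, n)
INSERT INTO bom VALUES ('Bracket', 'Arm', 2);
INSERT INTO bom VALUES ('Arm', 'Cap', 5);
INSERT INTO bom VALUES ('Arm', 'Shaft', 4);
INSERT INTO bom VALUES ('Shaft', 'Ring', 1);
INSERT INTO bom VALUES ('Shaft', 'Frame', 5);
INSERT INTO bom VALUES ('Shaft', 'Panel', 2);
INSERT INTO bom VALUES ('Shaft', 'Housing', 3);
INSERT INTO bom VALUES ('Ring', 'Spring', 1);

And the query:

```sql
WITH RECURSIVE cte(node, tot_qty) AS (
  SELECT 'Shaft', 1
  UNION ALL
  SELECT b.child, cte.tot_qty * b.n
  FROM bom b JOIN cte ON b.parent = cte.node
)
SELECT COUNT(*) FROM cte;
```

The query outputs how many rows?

Base: (Shaft, tot_qty=1).
Iteration 1: components of {Shaft} -> Frame = 1*5 = 5, Housing = 1*3 = 3, Panel = 1*2 = 2, Ring = 1*1 = 1.
Iteration 2: components of {Frame,Housing,Panel,Ring} -> Spring = 1*1 = 1.
Iteration 3: no further components; recursion stops.
Total rows emitted: 6.

6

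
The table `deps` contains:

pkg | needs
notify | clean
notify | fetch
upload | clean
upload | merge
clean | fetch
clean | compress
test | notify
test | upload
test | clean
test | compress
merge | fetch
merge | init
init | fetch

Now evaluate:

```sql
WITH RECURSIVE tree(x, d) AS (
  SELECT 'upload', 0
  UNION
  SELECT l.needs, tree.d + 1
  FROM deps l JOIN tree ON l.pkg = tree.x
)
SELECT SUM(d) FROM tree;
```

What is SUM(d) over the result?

11

Base: (upload, d=0).
Iteration 1: edges from {upload} -> (clean, d=1), (merge, d=1).
Iteration 2: edges from {clean,merge} -> (compress, d=2), (fetch, d=2), (init, d=2). [UNION drops 1 duplicate row(s)]
Iteration 3: edges from {compress,fetch,init} -> (fetch, d=3).
Iteration 4: no outgoing edges from {fetch}; recursion stops.
SUM(d) = 0 + 1 + 1 + 2 + 2 + 2 + 3 = 11.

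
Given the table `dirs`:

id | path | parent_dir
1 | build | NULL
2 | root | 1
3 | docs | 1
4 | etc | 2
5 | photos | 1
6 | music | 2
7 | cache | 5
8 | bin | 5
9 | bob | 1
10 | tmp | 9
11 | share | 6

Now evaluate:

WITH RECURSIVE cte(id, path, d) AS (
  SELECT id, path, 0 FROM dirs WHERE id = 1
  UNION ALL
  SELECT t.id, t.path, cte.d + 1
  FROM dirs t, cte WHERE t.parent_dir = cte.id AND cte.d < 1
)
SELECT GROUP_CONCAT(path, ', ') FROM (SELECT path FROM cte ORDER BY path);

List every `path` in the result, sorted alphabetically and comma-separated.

Base: id=1 (build) at d 0.
Iteration 1: rows with parent_dir in {1} -> root (id 2, d 1), docs (id 3, d 1), photos (id 5, d 1), bob (id 9, d 1).
Iteration 2: d < 1 fails for all current rows; recursion stops.

bob, build, docs, photos, root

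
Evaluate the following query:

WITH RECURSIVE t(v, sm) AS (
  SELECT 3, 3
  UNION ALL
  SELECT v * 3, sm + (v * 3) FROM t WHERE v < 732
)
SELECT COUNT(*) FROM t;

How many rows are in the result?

7

Base: v=3, sm=3.
Iteration 1: 3 < 732 holds -> v = 3 * 3 = 9, sm = 3 + 9 = 12.
Iteration 2: 9 < 732 holds -> v = 9 * 3 = 27, sm = 12 + 27 = 39.
Iteration 3: 27 < 732 holds -> v = 27 * 3 = 81, sm = 39 + 81 = 120.
Iteration 4: 81 < 732 holds -> v = 81 * 3 = 243, sm = 120 + 243 = 363.
Iteration 5: 243 < 732 holds -> v = 243 * 3 = 729, sm = 363 + 729 = 1092.
Iteration 6: 729 < 732 holds -> v = 729 * 3 = 2187, sm = 1092 + 2187 = 3279.
Iteration 7: 2187 < 732 fails; recursion stops.
Total rows emitted: 7.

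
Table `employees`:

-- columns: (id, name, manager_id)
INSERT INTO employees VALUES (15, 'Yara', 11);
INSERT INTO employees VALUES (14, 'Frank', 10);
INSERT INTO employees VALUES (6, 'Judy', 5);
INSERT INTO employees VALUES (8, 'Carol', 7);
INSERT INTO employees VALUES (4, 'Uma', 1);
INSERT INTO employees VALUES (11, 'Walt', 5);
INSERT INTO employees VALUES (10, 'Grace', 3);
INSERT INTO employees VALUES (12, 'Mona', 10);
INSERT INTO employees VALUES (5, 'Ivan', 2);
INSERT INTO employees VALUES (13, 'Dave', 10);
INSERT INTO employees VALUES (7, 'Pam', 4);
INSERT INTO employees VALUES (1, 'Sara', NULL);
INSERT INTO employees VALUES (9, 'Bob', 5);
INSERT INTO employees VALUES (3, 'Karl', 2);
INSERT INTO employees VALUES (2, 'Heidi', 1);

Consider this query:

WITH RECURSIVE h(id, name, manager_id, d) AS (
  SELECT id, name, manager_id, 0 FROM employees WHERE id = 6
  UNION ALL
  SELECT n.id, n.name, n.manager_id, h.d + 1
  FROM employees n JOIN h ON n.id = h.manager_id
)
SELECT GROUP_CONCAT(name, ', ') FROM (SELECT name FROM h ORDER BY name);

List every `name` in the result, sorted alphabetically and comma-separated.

Heidi, Ivan, Judy, Sara

Base: id=6 (Judy), manager_id=5, d 0.
Iteration 1: join on id=5 -> Ivan (id 5, manager_id=2, d 1).
Iteration 2: join on id=2 -> Heidi (id 2, manager_id=1, d 2).
Iteration 3: join on id=1 -> Sara (id 1, manager_id=NULL, d 3).
Iteration 4: manager_id is NULL; no match; recursion stops.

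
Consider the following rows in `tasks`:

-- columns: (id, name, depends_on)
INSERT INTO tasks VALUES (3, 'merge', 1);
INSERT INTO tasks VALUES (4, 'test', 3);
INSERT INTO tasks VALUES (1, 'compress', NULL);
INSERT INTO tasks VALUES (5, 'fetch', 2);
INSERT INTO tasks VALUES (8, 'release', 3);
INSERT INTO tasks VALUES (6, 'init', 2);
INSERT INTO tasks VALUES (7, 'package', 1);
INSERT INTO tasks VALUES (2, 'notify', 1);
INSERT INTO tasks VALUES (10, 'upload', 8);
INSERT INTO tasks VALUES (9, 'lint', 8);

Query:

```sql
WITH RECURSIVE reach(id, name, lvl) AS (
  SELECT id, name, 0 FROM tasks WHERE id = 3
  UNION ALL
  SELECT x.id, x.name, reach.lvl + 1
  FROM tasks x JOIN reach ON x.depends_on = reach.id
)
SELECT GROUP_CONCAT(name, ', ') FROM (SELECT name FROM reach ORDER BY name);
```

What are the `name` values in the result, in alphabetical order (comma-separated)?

lint, merge, release, test, upload

Base: id=3 (merge) at lvl 0.
Iteration 1: rows with depends_on in {3} -> test (id 4, lvl 1), release (id 8, lvl 1).
Iteration 2: rows with depends_on in {4,8} -> lint (id 9, lvl 2), upload (id 10, lvl 2).
Iteration 3: no rows with depends_on in {9,10}; recursion stops.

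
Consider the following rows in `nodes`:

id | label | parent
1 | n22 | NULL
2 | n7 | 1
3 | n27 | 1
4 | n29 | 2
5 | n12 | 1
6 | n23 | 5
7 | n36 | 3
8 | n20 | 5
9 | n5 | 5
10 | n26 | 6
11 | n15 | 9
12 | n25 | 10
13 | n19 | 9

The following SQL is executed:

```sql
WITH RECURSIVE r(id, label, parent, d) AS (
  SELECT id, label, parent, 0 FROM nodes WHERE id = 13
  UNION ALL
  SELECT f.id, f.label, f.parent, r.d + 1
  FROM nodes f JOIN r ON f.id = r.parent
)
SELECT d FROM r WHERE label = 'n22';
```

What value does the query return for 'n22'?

Base: id=13 (n19), parent=9, d 0.
Iteration 1: join on id=9 -> n5 (id 9, parent=5, d 1).
Iteration 2: join on id=5 -> n12 (id 5, parent=1, d 2).
Iteration 3: join on id=1 -> n22 (id 1, parent=NULL, d 3).
Iteration 4: parent is NULL; no match; recursion stops.

3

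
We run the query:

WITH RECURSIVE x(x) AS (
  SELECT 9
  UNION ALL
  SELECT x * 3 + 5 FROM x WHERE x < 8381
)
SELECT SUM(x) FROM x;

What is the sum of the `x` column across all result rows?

12552

Base: x=9.
Iteration 1: 9 < 8381 holds -> x = 9 * 3 + 5 = 32.
Iteration 2: 32 < 8381 holds -> x = 32 * 3 + 5 = 101.
Iteration 3: 101 < 8381 holds -> x = 101 * 3 + 5 = 308.
Iteration 4: 308 < 8381 holds -> x = 308 * 3 + 5 = 929.
Iteration 5: 929 < 8381 holds -> x = 929 * 3 + 5 = 2792.
Iteration 6: 2792 < 8381 holds -> x = 2792 * 3 + 5 = 8381.
Iteration 7: 8381 < 8381 fails; recursion stops.
SUM(x) = 9 + 32 + 101 + 308 + 929 + 2792 + 8381 = 12552.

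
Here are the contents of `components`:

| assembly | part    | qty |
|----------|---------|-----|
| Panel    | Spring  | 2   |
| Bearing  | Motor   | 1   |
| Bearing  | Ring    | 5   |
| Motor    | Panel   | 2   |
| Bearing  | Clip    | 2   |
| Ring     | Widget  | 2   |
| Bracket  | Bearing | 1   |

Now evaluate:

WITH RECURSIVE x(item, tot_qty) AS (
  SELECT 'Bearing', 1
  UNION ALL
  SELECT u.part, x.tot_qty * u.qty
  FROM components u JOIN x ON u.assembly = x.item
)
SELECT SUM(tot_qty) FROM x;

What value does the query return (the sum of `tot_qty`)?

Base: (Bearing, tot_qty=1).
Iteration 1: components of {Bearing} -> Clip = 1*2 = 2, Motor = 1*1 = 1, Ring = 1*5 = 5.
Iteration 2: components of {Clip,Motor,Ring} -> Panel = 1*2 = 2, Widget = 5*2 = 10.
Iteration 3: components of {Panel,Widget} -> Spring = 2*2 = 4.
Iteration 4: no further components; recursion stops.
SUM(tot_qty) = 1 + 1 + 5 + 2 + 2 + 10 + 4 = 25.

25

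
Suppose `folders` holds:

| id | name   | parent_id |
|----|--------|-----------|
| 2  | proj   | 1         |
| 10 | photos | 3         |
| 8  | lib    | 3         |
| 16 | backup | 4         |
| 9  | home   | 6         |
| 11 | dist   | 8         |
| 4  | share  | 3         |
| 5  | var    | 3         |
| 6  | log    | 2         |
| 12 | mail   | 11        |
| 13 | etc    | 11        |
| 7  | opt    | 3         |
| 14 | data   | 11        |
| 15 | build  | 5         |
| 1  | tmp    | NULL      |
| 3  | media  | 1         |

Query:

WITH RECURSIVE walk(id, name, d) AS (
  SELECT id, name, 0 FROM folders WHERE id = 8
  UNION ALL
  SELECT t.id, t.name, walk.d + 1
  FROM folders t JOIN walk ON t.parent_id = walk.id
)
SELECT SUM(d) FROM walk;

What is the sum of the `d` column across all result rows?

Base: id=8 (lib) at d 0.
Iteration 1: rows with parent_id in {8} -> dist (id 11, d 1).
Iteration 2: rows with parent_id in {11} -> mail (id 12, d 2), etc (id 13, d 2), data (id 14, d 2).
Iteration 3: no rows with parent_id in {12,13,14}; recursion stops.
SUM(d) = 0 + 1 + 2 + 2 + 2 = 7.

7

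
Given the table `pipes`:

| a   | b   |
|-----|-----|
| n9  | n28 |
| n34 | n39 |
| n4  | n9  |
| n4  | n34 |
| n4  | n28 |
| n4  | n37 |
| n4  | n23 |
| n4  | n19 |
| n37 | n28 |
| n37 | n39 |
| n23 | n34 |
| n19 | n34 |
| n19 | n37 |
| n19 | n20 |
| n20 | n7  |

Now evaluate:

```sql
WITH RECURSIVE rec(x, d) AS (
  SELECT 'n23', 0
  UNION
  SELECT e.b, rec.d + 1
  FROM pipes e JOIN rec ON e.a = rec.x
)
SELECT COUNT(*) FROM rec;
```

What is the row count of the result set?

3

Base: (n23, d=0).
Iteration 1: edges from {n23} -> (n34, d=1).
Iteration 2: edges from {n34} -> (n39, d=2).
Iteration 3: no outgoing edges from {n39}; recursion stops.
Total rows emitted: 3.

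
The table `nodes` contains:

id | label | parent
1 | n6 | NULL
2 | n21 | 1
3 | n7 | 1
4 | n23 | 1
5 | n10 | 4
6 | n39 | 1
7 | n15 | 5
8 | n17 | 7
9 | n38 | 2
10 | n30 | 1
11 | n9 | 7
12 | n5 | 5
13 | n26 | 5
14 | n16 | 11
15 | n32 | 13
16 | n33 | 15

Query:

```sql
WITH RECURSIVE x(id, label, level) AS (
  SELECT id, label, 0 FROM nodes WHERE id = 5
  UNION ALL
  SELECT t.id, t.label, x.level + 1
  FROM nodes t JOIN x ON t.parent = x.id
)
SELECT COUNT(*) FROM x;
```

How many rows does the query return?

Base: id=5 (n10) at level 0.
Iteration 1: rows with parent in {5} -> n15 (id 7, level 1), n5 (id 12, level 1), n26 (id 13, level 1).
Iteration 2: rows with parent in {7,12,13} -> n17 (id 8, level 2), n9 (id 11, level 2), n32 (id 15, level 2).
Iteration 3: rows with parent in {8,11,15} -> n16 (id 14, level 3), n33 (id 16, level 3).
Iteration 4: no rows with parent in {14,16}; recursion stops.
Total rows emitted: 9.

9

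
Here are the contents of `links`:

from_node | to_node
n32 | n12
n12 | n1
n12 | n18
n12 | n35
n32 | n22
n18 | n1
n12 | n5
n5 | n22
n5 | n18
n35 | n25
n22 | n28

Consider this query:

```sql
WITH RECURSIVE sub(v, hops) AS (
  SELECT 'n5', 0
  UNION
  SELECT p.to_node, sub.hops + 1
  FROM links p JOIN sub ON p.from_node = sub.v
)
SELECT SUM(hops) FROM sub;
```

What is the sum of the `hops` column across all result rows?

6

Base: (n5, hops=0).
Iteration 1: edges from {n5} -> (n18, hops=1), (n22, hops=1).
Iteration 2: edges from {n18,n22} -> (n1, hops=2), (n28, hops=2).
Iteration 3: no outgoing edges from {n1,n28}; recursion stops.
SUM(hops) = 0 + 1 + 1 + 2 + 2 = 6.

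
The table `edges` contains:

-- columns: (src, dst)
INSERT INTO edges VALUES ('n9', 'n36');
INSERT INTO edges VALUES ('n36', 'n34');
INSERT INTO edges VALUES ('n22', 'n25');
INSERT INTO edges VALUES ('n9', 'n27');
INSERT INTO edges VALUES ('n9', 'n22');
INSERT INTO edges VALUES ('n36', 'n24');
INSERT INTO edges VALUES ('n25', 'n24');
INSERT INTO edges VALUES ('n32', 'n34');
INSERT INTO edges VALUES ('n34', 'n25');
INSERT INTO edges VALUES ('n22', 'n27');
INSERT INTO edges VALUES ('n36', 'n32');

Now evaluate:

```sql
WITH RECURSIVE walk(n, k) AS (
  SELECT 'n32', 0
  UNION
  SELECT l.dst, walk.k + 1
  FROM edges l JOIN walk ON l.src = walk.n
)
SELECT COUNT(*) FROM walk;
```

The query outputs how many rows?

Base: (n32, k=0).
Iteration 1: edges from {n32} -> (n34, k=1).
Iteration 2: edges from {n34} -> (n25, k=2).
Iteration 3: edges from {n25} -> (n24, k=3).
Iteration 4: no outgoing edges from {n24}; recursion stops.
Total rows emitted: 4.

4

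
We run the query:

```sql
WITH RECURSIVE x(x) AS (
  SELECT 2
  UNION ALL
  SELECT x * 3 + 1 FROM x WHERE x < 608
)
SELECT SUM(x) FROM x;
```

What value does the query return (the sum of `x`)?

Base: x=2.
Iteration 1: 2 < 608 holds -> x = 2 * 3 + 1 = 7.
Iteration 2: 7 < 608 holds -> x = 7 * 3 + 1 = 22.
Iteration 3: 22 < 608 holds -> x = 22 * 3 + 1 = 67.
Iteration 4: 67 < 608 holds -> x = 67 * 3 + 1 = 202.
Iteration 5: 202 < 608 holds -> x = 202 * 3 + 1 = 607.
Iteration 6: 607 < 608 holds -> x = 607 * 3 + 1 = 1822.
Iteration 7: 1822 < 608 fails; recursion stops.
SUM(x) = 2 + 7 + 22 + 67 + 202 + 607 + 1822 = 2729.

2729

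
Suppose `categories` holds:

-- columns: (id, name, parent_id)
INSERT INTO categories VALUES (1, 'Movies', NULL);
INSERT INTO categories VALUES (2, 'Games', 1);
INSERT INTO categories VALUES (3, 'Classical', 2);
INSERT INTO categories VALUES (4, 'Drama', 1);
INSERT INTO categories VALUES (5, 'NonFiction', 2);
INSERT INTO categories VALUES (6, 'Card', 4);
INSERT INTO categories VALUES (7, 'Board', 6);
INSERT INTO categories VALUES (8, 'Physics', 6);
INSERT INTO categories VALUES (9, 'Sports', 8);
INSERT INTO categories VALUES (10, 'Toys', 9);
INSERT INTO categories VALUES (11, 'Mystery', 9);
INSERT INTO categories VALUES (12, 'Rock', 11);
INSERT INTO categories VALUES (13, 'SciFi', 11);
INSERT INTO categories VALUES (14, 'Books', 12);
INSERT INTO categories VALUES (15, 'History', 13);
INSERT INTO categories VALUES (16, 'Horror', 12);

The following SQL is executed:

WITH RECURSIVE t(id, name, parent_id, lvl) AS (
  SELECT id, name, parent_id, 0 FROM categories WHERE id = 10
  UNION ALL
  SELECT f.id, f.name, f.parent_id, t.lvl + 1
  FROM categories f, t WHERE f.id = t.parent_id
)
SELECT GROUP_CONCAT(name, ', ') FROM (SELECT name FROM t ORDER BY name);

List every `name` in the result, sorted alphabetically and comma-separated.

Card, Drama, Movies, Physics, Sports, Toys

Base: id=10 (Toys), parent_id=9, lvl 0.
Iteration 1: join on id=9 -> Sports (id 9, parent_id=8, lvl 1).
Iteration 2: join on id=8 -> Physics (id 8, parent_id=6, lvl 2).
Iteration 3: join on id=6 -> Card (id 6, parent_id=4, lvl 3).
Iteration 4: join on id=4 -> Drama (id 4, parent_id=1, lvl 4).
Iteration 5: join on id=1 -> Movies (id 1, parent_id=NULL, lvl 5).
Iteration 6: parent_id is NULL; no match; recursion stops.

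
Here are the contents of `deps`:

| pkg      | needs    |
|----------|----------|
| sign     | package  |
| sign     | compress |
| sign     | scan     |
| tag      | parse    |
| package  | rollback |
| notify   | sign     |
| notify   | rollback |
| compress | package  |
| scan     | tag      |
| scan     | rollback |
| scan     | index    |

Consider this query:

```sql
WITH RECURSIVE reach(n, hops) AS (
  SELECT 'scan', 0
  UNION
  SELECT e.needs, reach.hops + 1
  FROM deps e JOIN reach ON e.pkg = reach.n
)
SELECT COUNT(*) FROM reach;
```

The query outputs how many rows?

Base: (scan, hops=0).
Iteration 1: edges from {scan} -> (index, hops=1), (rollback, hops=1), (tag, hops=1).
Iteration 2: edges from {index,rollback,tag} -> (parse, hops=2).
Iteration 3: no outgoing edges from {parse}; recursion stops.
Total rows emitted: 5.

5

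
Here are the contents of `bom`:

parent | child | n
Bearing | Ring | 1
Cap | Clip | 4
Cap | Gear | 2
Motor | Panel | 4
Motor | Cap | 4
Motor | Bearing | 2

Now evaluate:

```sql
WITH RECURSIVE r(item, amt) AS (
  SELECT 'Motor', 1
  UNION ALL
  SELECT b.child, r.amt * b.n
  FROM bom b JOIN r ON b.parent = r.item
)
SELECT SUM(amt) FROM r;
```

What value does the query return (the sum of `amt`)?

37

Base: (Motor, amt=1).
Iteration 1: components of {Motor} -> Bearing = 1*2 = 2, Cap = 1*4 = 4, Panel = 1*4 = 4.
Iteration 2: components of {Bearing,Cap,Panel} -> Clip = 4*4 = 16, Gear = 4*2 = 8, Ring = 2*1 = 2.
Iteration 3: no further components; recursion stops.
SUM(amt) = 1 + 4 + 4 + 2 + 16 + 8 + 2 = 37.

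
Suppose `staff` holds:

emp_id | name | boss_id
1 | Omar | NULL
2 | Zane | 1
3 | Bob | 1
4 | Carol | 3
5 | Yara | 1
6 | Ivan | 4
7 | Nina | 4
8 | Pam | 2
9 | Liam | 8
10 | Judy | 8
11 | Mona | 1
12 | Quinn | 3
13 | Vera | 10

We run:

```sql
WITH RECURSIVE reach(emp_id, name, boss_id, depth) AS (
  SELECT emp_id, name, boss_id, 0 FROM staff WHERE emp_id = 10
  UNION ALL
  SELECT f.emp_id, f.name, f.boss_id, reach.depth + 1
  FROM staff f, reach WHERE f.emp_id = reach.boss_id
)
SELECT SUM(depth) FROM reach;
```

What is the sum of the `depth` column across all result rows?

6

Base: emp_id=10 (Judy), boss_id=8, depth 0.
Iteration 1: join on emp_id=8 -> Pam (id 8, boss_id=2, depth 1).
Iteration 2: join on emp_id=2 -> Zane (id 2, boss_id=1, depth 2).
Iteration 3: join on emp_id=1 -> Omar (id 1, boss_id=NULL, depth 3).
Iteration 4: boss_id is NULL; no match; recursion stops.
SUM(depth) = 0 + 1 + 2 + 3 = 6.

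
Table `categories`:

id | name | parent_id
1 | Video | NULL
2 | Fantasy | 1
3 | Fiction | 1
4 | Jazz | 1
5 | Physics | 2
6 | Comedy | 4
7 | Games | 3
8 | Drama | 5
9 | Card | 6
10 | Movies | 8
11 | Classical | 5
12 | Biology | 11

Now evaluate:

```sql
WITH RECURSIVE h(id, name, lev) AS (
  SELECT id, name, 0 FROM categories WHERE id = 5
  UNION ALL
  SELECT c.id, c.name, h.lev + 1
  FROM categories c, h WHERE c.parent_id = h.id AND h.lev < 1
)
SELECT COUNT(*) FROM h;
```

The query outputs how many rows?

Base: id=5 (Physics) at lev 0.
Iteration 1: rows with parent_id in {5} -> Drama (id 8, lev 1), Classical (id 11, lev 1).
Iteration 2: lev < 1 fails for all current rows; recursion stops.
Total rows emitted: 3.

3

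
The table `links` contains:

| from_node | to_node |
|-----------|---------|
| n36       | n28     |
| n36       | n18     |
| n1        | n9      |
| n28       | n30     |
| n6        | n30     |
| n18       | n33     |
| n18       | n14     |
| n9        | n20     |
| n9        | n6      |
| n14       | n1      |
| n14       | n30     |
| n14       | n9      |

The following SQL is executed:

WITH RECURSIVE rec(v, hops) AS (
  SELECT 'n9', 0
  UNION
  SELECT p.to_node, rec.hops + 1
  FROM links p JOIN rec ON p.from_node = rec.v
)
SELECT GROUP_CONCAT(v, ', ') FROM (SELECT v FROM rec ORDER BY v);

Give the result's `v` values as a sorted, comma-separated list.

n20, n30, n6, n9

Base: (n9, hops=0).
Iteration 1: edges from {n9} -> (n20, hops=1), (n6, hops=1).
Iteration 2: edges from {n20,n6} -> (n30, hops=2).
Iteration 3: no outgoing edges from {n30}; recursion stops.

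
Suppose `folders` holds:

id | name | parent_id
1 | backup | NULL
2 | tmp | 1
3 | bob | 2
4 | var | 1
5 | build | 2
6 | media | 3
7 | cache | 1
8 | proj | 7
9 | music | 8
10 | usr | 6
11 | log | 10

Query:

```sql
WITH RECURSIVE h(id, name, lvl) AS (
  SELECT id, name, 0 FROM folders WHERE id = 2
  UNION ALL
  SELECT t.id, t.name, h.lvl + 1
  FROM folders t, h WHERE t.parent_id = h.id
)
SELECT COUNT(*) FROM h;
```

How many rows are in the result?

6

Base: id=2 (tmp) at lvl 0.
Iteration 1: rows with parent_id in {2} -> bob (id 3, lvl 1), build (id 5, lvl 1).
Iteration 2: rows with parent_id in {3,5} -> media (id 6, lvl 2).
Iteration 3: rows with parent_id in {6} -> usr (id 10, lvl 3).
Iteration 4: rows with parent_id in {10} -> log (id 11, lvl 4).
Iteration 5: no rows with parent_id in {11}; recursion stops.
Total rows emitted: 6.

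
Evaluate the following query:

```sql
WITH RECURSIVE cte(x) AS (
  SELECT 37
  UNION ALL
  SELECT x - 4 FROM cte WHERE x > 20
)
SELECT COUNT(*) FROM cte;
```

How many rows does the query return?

6

Base: x=37.
Iteration 1: 37 > 20 holds -> x = 37 - 4 = 33.
Iteration 2: 33 > 20 holds -> x = 33 - 4 = 29.
Iteration 3: 29 > 20 holds -> x = 29 - 4 = 25.
Iteration 4: 25 > 20 holds -> x = 25 - 4 = 21.
Iteration 5: 21 > 20 holds -> x = 21 - 4 = 17.
Iteration 6: 17 > 20 fails; recursion stops.
Total rows emitted: 6.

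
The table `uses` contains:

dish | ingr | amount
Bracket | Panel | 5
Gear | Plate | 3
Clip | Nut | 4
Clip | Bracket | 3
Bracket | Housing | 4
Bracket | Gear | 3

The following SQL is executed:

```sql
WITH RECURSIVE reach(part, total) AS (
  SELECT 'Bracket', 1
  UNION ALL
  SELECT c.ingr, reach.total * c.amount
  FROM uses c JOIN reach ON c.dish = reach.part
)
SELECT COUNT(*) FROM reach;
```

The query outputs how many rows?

5

Base: (Bracket, total=1).
Iteration 1: components of {Bracket} -> Gear = 1*3 = 3, Housing = 1*4 = 4, Panel = 1*5 = 5.
Iteration 2: components of {Gear,Housing,Panel} -> Plate = 3*3 = 9.
Iteration 3: no further components; recursion stops.
Total rows emitted: 5.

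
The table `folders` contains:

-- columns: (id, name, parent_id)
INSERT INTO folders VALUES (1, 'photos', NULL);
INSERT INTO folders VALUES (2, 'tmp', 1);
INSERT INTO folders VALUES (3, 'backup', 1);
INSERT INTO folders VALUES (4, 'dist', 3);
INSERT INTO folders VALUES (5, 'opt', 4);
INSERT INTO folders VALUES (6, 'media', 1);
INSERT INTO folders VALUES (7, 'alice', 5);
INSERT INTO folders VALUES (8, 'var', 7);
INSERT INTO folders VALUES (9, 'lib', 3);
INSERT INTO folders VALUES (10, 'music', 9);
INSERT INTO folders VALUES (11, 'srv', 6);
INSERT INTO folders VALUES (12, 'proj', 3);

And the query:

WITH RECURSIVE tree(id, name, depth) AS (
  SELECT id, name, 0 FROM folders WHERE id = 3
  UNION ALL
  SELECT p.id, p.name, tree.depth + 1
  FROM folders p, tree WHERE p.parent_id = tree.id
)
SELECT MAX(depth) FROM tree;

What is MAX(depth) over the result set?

Base: id=3 (backup) at depth 0.
Iteration 1: rows with parent_id in {3} -> dist (id 4, depth 1), lib (id 9, depth 1), proj (id 12, depth 1).
Iteration 2: rows with parent_id in {4,9,12} -> opt (id 5, depth 2), music (id 10, depth 2).
Iteration 3: rows with parent_id in {5,10} -> alice (id 7, depth 3).
Iteration 4: rows with parent_id in {7} -> var (id 8, depth 4).
Iteration 5: no rows with parent_id in {8}; recursion stops.
depth values: 0, 1, 1, 1, 2, 2, 3, 4; the maximum is 4.

4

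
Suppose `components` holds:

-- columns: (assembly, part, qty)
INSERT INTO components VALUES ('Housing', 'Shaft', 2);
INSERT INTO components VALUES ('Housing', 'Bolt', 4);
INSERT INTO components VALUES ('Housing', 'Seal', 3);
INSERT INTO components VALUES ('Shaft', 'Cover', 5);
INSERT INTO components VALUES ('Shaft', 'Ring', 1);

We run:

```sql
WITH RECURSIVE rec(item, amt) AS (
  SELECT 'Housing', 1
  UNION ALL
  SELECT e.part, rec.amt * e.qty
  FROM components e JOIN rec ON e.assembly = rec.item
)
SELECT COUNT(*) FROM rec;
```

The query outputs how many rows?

6

Base: (Housing, amt=1).
Iteration 1: components of {Housing} -> Bolt = 1*4 = 4, Seal = 1*3 = 3, Shaft = 1*2 = 2.
Iteration 2: components of {Bolt,Seal,Shaft} -> Cover = 2*5 = 10, Ring = 2*1 = 2.
Iteration 3: no further components; recursion stops.
Total rows emitted: 6.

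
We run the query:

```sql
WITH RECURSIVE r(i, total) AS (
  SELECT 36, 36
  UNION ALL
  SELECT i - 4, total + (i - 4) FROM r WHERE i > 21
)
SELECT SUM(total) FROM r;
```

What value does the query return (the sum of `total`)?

Base: i=36, total=36.
Iteration 1: 36 > 21 holds -> i = 36 - 4 = 32, total = 36 + 32 = 68.
Iteration 2: 32 > 21 holds -> i = 32 - 4 = 28, total = 68 + 28 = 96.
Iteration 3: 28 > 21 holds -> i = 28 - 4 = 24, total = 96 + 24 = 120.
Iteration 4: 24 > 21 holds -> i = 24 - 4 = 20, total = 120 + 20 = 140.
Iteration 5: 20 > 21 fails; recursion stops.
SUM(total) = 36 + 68 + 96 + 120 + 140 = 460.

460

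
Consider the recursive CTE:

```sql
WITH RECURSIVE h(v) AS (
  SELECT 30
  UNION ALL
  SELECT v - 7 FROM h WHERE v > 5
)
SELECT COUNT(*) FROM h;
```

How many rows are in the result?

5

Base: v=30.
Iteration 1: 30 > 5 holds -> v = 30 - 7 = 23.
Iteration 2: 23 > 5 holds -> v = 23 - 7 = 16.
Iteration 3: 16 > 5 holds -> v = 16 - 7 = 9.
Iteration 4: 9 > 5 holds -> v = 9 - 7 = 2.
Iteration 5: 2 > 5 fails; recursion stops.
Total rows emitted: 5.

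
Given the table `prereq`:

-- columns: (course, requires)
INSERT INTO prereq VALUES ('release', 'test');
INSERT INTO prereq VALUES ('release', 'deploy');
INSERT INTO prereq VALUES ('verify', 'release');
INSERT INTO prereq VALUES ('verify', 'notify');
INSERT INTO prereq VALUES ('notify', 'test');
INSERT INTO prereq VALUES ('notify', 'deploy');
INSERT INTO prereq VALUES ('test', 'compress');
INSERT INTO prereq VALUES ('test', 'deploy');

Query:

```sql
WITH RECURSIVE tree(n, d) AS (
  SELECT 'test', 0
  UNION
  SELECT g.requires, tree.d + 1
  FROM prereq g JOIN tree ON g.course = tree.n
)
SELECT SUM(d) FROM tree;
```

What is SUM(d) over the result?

2

Base: (test, d=0).
Iteration 1: edges from {test} -> (compress, d=1), (deploy, d=1).
Iteration 2: no outgoing edges from {compress,deploy}; recursion stops.
SUM(d) = 0 + 1 + 1 = 2.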